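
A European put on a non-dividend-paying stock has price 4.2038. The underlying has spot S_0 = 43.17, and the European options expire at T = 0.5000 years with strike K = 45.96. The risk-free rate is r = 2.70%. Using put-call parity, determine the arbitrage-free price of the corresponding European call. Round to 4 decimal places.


Put-call parity: C - P = S_0 * exp(-qT) - K * exp(-rT).
S_0 * exp(-qT) = 43.1700 * 1.00000000 = 43.17000000
K * exp(-rT) = 45.9600 * 0.98659072 = 45.34370932
C = P + S*exp(-qT) - K*exp(-rT)
C = 4.2038 + 43.17000000 - 45.34370932 = 2.0301

Answer: Call price = 2.0301


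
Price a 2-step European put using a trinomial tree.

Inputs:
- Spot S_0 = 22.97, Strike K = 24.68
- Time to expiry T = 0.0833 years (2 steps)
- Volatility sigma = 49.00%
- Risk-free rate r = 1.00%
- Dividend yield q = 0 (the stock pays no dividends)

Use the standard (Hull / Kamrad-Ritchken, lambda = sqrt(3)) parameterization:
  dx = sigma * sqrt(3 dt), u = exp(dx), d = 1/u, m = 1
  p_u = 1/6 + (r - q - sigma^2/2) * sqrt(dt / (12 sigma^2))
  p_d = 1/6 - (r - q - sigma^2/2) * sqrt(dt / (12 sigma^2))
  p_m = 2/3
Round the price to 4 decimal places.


Answer: Price = V(0,0) = 2.4118

Derivation:
dt = T/N = 0.041650; dx = sigma*sqrt(3*dt) = 0.173207
u = exp(dx) = 1.189112; d = 1/u = 0.840964
p_u = 0.153435, p_m = 0.666667, p_d = 0.179898
Discount per step: exp(-r*dt) = 0.999584
Stock lattice S(k, j) with j the centered position index:
  k=0: S(0,+0) = 22.9700
  k=1: S(1,-1) = 19.3169; S(1,+0) = 22.9700; S(1,+1) = 27.3139
  k=2: S(2,-2) = 16.2449; S(2,-1) = 19.3169; S(2,+0) = 22.9700; S(2,+1) = 27.3139; S(2,+2) = 32.4793
Terminal payoffs V(N, j) = max(K - S_T, 0):
  V(2,-2) = 8.435149; V(2,-1) = 5.363059; V(2,+0) = 1.710000; V(2,+1) = 0.000000; V(2,+2) = 0.000000
Backward induction: V(k, j) = exp(-r*dt) * [p_u * V(k+1, j+1) + p_m * V(k+1, j) + p_d * V(k+1, j-1)]
  V(1,-1) = exp(-r*dt) * [p_u*1.710000 + p_m*5.363059 + p_d*8.435149] = 5.352985
  V(1,+0) = exp(-r*dt) * [p_u*0.000000 + p_m*1.710000 + p_d*5.363059] = 2.103928
  V(1,+1) = exp(-r*dt) * [p_u*0.000000 + p_m*0.000000 + p_d*1.710000] = 0.307498
  V(0,+0) = exp(-r*dt) * [p_u*0.307498 + p_m*2.103928 + p_d*5.352985] = 2.411787


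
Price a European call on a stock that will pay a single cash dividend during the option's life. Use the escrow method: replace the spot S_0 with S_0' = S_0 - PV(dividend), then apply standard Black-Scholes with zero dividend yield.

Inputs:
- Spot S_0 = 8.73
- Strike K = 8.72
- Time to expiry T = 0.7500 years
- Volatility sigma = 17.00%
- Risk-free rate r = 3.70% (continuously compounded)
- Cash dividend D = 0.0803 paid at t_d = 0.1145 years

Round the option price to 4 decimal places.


Answer: Price = 0.5915

Derivation:
PV(D) = D * exp(-r * t_d) = 0.0803 * 0.99577246 = 0.07996053
S_0' = S_0 - PV(D) = 8.7300 - 0.07996053 = 8.65003947
d1 = (ln(S_0'/K) + (r + sigma^2/2)*T) / (sigma*sqrt(T)) = 0.20738521
d2 = d1 - sigma*sqrt(T) = 0.06016089
exp(-rT) = 0.97263149
N(d1) = 0.58214548; N(d2) = 0.52398625
C = S_0' * N(d1) - K * exp(-rT) * N(d2) = 8.65003947 * 0.58214548 - 8.7200 * 0.97263149 * 0.52398625 = 0.5915


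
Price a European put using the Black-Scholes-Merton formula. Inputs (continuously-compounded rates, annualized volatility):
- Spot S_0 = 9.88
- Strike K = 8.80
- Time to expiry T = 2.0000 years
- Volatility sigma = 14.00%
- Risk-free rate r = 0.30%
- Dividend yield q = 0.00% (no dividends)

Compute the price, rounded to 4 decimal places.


Answer: Price = 0.3022

Derivation:
d1 = (ln(S/K) + (r - q + 0.5*sigma^2) * T) / (sigma * sqrt(T)) = 0.71397981
d2 = d1 - sigma * sqrt(T) = 0.51598991
exp(-rT) = 0.99401796; exp(-qT) = 1.00000000
P = K * exp(-rT) * N(-d2) - S_0 * exp(-qT) * N(-d1)
N(-d1) = 0.23761983; N(-d2) = 0.30293073
P = 8.8000 * 0.99401796 * 0.30293073 - 9.8800 * 1.00000000 * 0.23761983 = 0.3022


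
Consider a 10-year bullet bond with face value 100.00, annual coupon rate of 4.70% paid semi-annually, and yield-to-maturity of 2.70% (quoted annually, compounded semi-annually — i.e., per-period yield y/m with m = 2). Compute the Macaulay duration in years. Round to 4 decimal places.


Coupon per period c = face * coupon_rate / m = 2.350000
Periods per year m = 2; per-period yield y/m = 0.013500
Number of cashflows N = 20
Cashflows (t years, CF_t, discount factor 1/(1+y/m)^(m*t), PV):
  t = 0.5000: CF_t = 2.350000, DF = 0.986680, PV = 2.318698
  t = 1.0000: CF_t = 2.350000, DF = 0.973537, PV = 2.287812
  t = 1.5000: CF_t = 2.350000, DF = 0.960569, PV = 2.257338
  t = 2.0000: CF_t = 2.350000, DF = 0.947774, PV = 2.227270
  t = 2.5000: CF_t = 2.350000, DF = 0.935150, PV = 2.197602
  t = 3.0000: CF_t = 2.350000, DF = 0.922694, PV = 2.168330
  t = 3.5000: CF_t = 2.350000, DF = 0.910403, PV = 2.139447
  t = 4.0000: CF_t = 2.350000, DF = 0.898276, PV = 2.110949
  t = 4.5000: CF_t = 2.350000, DF = 0.886311, PV = 2.082831
  t = 5.0000: CF_t = 2.350000, DF = 0.874505, PV = 2.055088
  t = 5.5000: CF_t = 2.350000, DF = 0.862857, PV = 2.027713
  t = 6.0000: CF_t = 2.350000, DF = 0.851363, PV = 2.000704
  t = 6.5000: CF_t = 2.350000, DF = 0.840023, PV = 1.974054
  t = 7.0000: CF_t = 2.350000, DF = 0.828834, PV = 1.947759
  t = 7.5000: CF_t = 2.350000, DF = 0.817794, PV = 1.921815
  t = 8.0000: CF_t = 2.350000, DF = 0.806900, PV = 1.896216
  t = 8.5000: CF_t = 2.350000, DF = 0.796152, PV = 1.870958
  t = 9.0000: CF_t = 2.350000, DF = 0.785547, PV = 1.846037
  t = 9.5000: CF_t = 2.350000, DF = 0.775084, PV = 1.821447
  t = 10.0000: CF_t = 102.350000, DF = 0.764760, PV = 78.273145
Price P = sum_t PV_t = 117.425215
Macaulay numerator sum_t t * PV_t:
  t * PV_t at t = 0.5000: 1.159349
  t * PV_t at t = 1.0000: 2.287812
  t * PV_t at t = 1.5000: 3.386007
  t * PV_t at t = 2.0000: 4.454540
  t * PV_t at t = 2.5000: 5.494006
  t * PV_t at t = 3.0000: 6.504989
  t * PV_t at t = 3.5000: 7.488066
  t * PV_t at t = 4.0000: 8.443798
  t * PV_t at t = 4.5000: 9.372741
  t * PV_t at t = 5.0000: 10.275438
  t * PV_t at t = 5.5000: 11.152424
  t * PV_t at t = 6.0000: 12.004224
  t * PV_t at t = 6.5000: 12.831352
  t * PV_t at t = 7.0000: 13.634316
  t * PV_t at t = 7.5000: 14.413612
  t * PV_t at t = 8.0000: 15.169728
  t * PV_t at t = 8.5000: 15.903144
  t * PV_t at t = 9.0000: 16.614329
  t * PV_t at t = 9.5000: 17.303747
  t * PV_t at t = 10.0000: 782.731454
Macaulay duration D = (sum_t t * PV_t) / P = 970.625076 / 117.425215 = 8.265900

Answer: Macaulay duration = 8.2659 years


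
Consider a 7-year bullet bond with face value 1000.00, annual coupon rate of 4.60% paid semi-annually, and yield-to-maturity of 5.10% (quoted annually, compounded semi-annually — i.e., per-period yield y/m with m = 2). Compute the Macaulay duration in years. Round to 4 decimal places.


Coupon per period c = face * coupon_rate / m = 23.000000
Periods per year m = 2; per-period yield y/m = 0.025500
Number of cashflows N = 14
Cashflows (t years, CF_t, discount factor 1/(1+y/m)^(m*t), PV):
  t = 0.5000: CF_t = 23.000000, DF = 0.975134, PV = 22.428084
  t = 1.0000: CF_t = 23.000000, DF = 0.950886, PV = 21.870389
  t = 1.5000: CF_t = 23.000000, DF = 0.927242, PV = 21.326562
  t = 2.0000: CF_t = 23.000000, DF = 0.904185, PV = 20.796257
  t = 2.5000: CF_t = 23.000000, DF = 0.881702, PV = 20.279139
  t = 3.0000: CF_t = 23.000000, DF = 0.859777, PV = 19.774880
  t = 3.5000: CF_t = 23.000000, DF = 0.838398, PV = 19.283159
  t = 4.0000: CF_t = 23.000000, DF = 0.817551, PV = 18.803666
  t = 4.5000: CF_t = 23.000000, DF = 0.797222, PV = 18.336095
  t = 5.0000: CF_t = 23.000000, DF = 0.777398, PV = 17.880151
  t = 5.5000: CF_t = 23.000000, DF = 0.758067, PV = 17.435545
  t = 6.0000: CF_t = 23.000000, DF = 0.739217, PV = 17.001994
  t = 6.5000: CF_t = 23.000000, DF = 0.720836, PV = 16.579224
  t = 7.0000: CF_t = 1023.000000, DF = 0.702912, PV = 719.078540
Price P = sum_t PV_t = 970.873684
Macaulay numerator sum_t t * PV_t:
  t * PV_t at t = 0.5000: 11.214042
  t * PV_t at t = 1.0000: 21.870389
  t * PV_t at t = 1.5000: 31.989842
  t * PV_t at t = 2.0000: 41.592514
  t * PV_t at t = 2.5000: 50.697848
  t * PV_t at t = 3.0000: 59.324639
  t * PV_t at t = 3.5000: 67.491057
  t * PV_t at t = 4.0000: 75.214662
  t * PV_t at t = 4.5000: 82.512428
  t * PV_t at t = 5.0000: 89.400756
  t * PV_t at t = 5.5000: 95.895497
  t * PV_t at t = 6.0000: 102.011964
  t * PV_t at t = 6.5000: 107.764955
  t * PV_t at t = 7.0000: 5033.549779
Macaulay duration D = (sum_t t * PV_t) / P = 5870.530372 / 970.873684 = 6.046647

Answer: Macaulay duration = 6.0466 years


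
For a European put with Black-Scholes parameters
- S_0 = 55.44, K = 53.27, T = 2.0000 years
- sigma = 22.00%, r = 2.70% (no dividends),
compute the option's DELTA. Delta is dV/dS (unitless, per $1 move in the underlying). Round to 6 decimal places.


d1 = 0.4574596271; d2 = 0.1463326434
phi(d1) = 0.3593087658; exp(-qT) = 1.0000000000; exp(-rT) = 0.9474321065
N(-d1) = 0.3236703573
Delta = -exp(-qT) * N(-d1) = -1.0000000000 * 0.3236703573 = -0.323670

Answer: Delta = -0.323670


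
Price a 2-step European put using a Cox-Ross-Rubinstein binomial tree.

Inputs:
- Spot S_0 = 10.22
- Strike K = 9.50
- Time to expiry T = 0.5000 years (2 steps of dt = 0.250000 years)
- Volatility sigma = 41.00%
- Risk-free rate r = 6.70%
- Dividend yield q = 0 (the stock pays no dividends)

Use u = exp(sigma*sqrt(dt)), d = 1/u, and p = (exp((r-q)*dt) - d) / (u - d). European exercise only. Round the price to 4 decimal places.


dt = T/N = 0.250000
u = exp(sigma*sqrt(dt)) = 1.227525; d = 1/u = 0.814647
p = (exp((r-q)*dt) - d) / (u - d) = 0.489839
Discount per step: exp(-r*dt) = 0.983390
Stock lattice S(k, i) with i counting down-moves:
  k=0: S(0,0) = 10.2200
  k=1: S(1,0) = 12.5453; S(1,1) = 8.3257
  k=2: S(2,0) = 15.3997; S(2,1) = 10.2200; S(2,2) = 6.7825
Terminal payoffs V(N, i) = max(K - S_T, 0):
  V(2,0) = 0.000000; V(2,1) = 0.000000; V(2,2) = 2.717494
Backward induction: V(k, i) = exp(-r*dt) * [p * V(k+1, i) + (1-p) * V(k+1, i+1)].
  V(1,0) = exp(-r*dt) * [p*0.000000 + (1-p)*0.000000] = 0.000000
  V(1,1) = exp(-r*dt) * [p*0.000000 + (1-p)*2.717494] = 1.363331
  V(0,0) = exp(-r*dt) * [p*0.000000 + (1-p)*1.363331] = 0.683965

Answer: Price = V(0,0) = 0.6840


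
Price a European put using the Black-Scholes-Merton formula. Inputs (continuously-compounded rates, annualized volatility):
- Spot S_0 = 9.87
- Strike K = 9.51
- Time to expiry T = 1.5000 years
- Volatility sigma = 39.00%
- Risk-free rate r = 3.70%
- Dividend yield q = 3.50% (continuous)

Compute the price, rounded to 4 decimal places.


Answer: Price = 1.5547

Derivation:
d1 = (ln(S/K) + (r - q + 0.5*sigma^2) * T) / (sigma * sqrt(T)) = 0.32289504
d2 = d1 - sigma * sqrt(T) = -0.15475546
exp(-rT) = 0.94601202; exp(-qT) = 0.94885432
P = K * exp(-rT) * N(-d2) - S_0 * exp(-qT) * N(-d1)
N(-d1) = 0.37338737; N(-d2) = 0.56149295
P = 9.5100 * 0.94601202 * 0.56149295 - 9.8700 * 0.94885432 * 0.37338737 = 1.5547


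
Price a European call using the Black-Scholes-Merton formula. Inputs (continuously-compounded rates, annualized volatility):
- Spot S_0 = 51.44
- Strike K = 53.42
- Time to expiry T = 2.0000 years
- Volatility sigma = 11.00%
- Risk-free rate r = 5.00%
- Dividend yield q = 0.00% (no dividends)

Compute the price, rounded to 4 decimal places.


Answer: Price = 4.8884

Derivation:
d1 = (ln(S/K) + (r - q + 0.5*sigma^2) * T) / (sigma * sqrt(T)) = 0.47781694
d2 = d1 - sigma * sqrt(T) = 0.32225345
exp(-rT) = 0.90483742; exp(-qT) = 1.00000000
C = S_0 * exp(-qT) * N(d1) - K * exp(-rT) * N(d2)
N(d1) = 0.68360975; N(d2) = 0.62636965
C = 51.4400 * 1.00000000 * 0.68360975 - 53.4200 * 0.90483742 * 0.62636965 = 4.8884


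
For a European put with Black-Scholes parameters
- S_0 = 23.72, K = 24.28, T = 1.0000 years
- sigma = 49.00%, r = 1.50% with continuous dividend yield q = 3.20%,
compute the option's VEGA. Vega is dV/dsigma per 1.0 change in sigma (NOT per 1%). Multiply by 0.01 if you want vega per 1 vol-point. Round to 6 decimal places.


d1 = 0.1626849142; d2 = -0.3273150858
phi(d1) = 0.3936977784; exp(-qT) = 0.9685065821; exp(-rT) = 0.9851119396
Vega = S * exp(-qT) * phi(d1) * sqrt(T) = 23.7200 * 0.9685065821 * 0.3936977784 * 1.0000000000 = 9.044410

Answer: Vega = 9.044410


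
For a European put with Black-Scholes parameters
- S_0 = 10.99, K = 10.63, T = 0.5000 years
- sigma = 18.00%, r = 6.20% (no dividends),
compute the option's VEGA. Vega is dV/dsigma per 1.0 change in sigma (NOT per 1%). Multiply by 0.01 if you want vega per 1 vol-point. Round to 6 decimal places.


d1 = 0.5688719314; d2 = 0.4415927108
phi(d1) = 0.3393422240; exp(-qT) = 1.0000000000; exp(-rT) = 0.9694755731
Vega = S * exp(-qT) * phi(d1) * sqrt(T) = 10.9900 * 1.0000000000 * 0.3393422240 * 0.7071067812 = 2.637064

Answer: Vega = 2.637064


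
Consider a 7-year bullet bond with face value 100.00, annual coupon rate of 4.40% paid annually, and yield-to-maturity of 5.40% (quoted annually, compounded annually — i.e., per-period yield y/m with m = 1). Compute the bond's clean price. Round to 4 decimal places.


Coupon per period c = face * coupon_rate / m = 4.400000
Periods per year m = 1; per-period yield y/m = 0.054000
Number of cashflows N = 7
Cashflows (t years, CF_t, discount factor 1/(1+y/m)^(m*t), PV):
  t = 1.0000: CF_t = 4.400000, DF = 0.948767, PV = 4.174573
  t = 2.0000: CF_t = 4.400000, DF = 0.900158, PV = 3.960695
  t = 3.0000: CF_t = 4.400000, DF = 0.854040, PV = 3.757776
  t = 4.0000: CF_t = 4.400000, DF = 0.810285, PV = 3.565252
  t = 5.0000: CF_t = 4.400000, DF = 0.768771, PV = 3.382592
  t = 6.0000: CF_t = 4.400000, DF = 0.729384, PV = 3.209290
  t = 7.0000: CF_t = 104.400000, DF = 0.692015, PV = 72.246402
Price P = sum_t PV_t = 94.296580

Answer: Price = 94.2966


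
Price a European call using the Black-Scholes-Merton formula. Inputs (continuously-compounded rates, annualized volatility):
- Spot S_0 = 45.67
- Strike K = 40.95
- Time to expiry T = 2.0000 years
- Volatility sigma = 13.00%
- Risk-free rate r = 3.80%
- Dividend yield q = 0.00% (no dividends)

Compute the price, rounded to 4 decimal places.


Answer: Price = 8.3447

Derivation:
d1 = (ln(S/K) + (r - q + 0.5*sigma^2) * T) / (sigma * sqrt(T)) = 1.09867976
d2 = d1 - sigma * sqrt(T) = 0.91483200
exp(-rT) = 0.92681621; exp(-qT) = 1.00000000
C = S_0 * exp(-qT) * N(d1) - K * exp(-rT) * N(d2)
N(d1) = 0.86404611; N(d2) = 0.81986008
C = 45.6700 * 1.00000000 * 0.86404611 - 40.9500 * 0.92681621 * 0.81986008 = 8.3447


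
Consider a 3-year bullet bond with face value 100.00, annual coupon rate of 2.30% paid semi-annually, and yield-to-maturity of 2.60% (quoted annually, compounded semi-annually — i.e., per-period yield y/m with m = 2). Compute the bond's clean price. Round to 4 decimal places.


Answer: Price = 99.1396

Derivation:
Coupon per period c = face * coupon_rate / m = 1.150000
Periods per year m = 2; per-period yield y/m = 0.013000
Number of cashflows N = 6
Cashflows (t years, CF_t, discount factor 1/(1+y/m)^(m*t), PV):
  t = 0.5000: CF_t = 1.150000, DF = 0.987167, PV = 1.135242
  t = 1.0000: CF_t = 1.150000, DF = 0.974498, PV = 1.120673
  t = 1.5000: CF_t = 1.150000, DF = 0.961992, PV = 1.106291
  t = 2.0000: CF_t = 1.150000, DF = 0.949647, PV = 1.092094
  t = 2.5000: CF_t = 1.150000, DF = 0.937460, PV = 1.078079
  t = 3.0000: CF_t = 101.150000, DF = 0.925429, PV = 93.607191
Price P = sum_t PV_t = 99.139571


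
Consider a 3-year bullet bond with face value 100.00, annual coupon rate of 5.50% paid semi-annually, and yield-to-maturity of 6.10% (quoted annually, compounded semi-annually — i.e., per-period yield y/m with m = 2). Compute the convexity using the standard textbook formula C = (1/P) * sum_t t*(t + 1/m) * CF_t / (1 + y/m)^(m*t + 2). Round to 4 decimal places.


Answer: Convexity = 9.0324

Derivation:
Coupon per period c = face * coupon_rate / m = 2.750000
Periods per year m = 2; per-period yield y/m = 0.030500
Number of cashflows N = 6
Cashflows (t years, CF_t, discount factor 1/(1+y/m)^(m*t), PV):
  t = 0.5000: CF_t = 2.750000, DF = 0.970403, PV = 2.668607
  t = 1.0000: CF_t = 2.750000, DF = 0.941681, PV = 2.589624
  t = 1.5000: CF_t = 2.750000, DF = 0.913810, PV = 2.512978
  t = 2.0000: CF_t = 2.750000, DF = 0.886764, PV = 2.438601
  t = 2.5000: CF_t = 2.750000, DF = 0.860518, PV = 2.366425
  t = 3.0000: CF_t = 102.750000, DF = 0.835049, PV = 85.801297
Price P = sum_t PV_t = 98.377532
Convexity numerator sum_t t*(t + 1/m) * CF_t / (1+y/m)^(m*t + 2):
  t = 0.5000: term = 1.256489
  t = 1.0000: term = 3.657901
  t = 1.5000: term = 7.099274
  t = 2.0000: term = 11.481925
  t = 2.5000: term = 16.713137
  t = 3.0000: term = 848.373630
Convexity = (1/P) * sum = 888.582357 / 98.377532 = 9.032371


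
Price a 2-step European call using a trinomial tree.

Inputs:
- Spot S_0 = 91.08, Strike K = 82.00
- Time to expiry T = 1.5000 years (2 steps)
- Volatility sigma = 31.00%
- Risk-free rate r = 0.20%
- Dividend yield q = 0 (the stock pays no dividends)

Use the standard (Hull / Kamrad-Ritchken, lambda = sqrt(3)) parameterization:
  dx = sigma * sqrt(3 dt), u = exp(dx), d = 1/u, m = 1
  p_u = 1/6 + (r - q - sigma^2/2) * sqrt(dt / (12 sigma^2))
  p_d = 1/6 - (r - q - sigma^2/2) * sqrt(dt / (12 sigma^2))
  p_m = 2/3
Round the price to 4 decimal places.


Answer: Price = V(0,0) = 17.8392

Derivation:
dt = T/N = 0.750000; dx = sigma*sqrt(3*dt) = 0.465000
u = exp(dx) = 1.592014; d = 1/u = 0.628135
p_u = 0.129530, p_m = 0.666667, p_d = 0.203804
Discount per step: exp(-r*dt) = 0.998501
Stock lattice S(k, j) with j the centered position index:
  k=0: S(0,+0) = 91.0800
  k=1: S(1,-1) = 57.2105; S(1,+0) = 91.0800; S(1,+1) = 145.0007
  k=2: S(2,-2) = 35.9360; S(2,-1) = 57.2105; S(2,+0) = 91.0800; S(2,+1) = 145.0007; S(2,+2) = 230.8431
Terminal payoffs V(N, j) = max(S_T - K, 0):
  V(2,-2) = 0.000000; V(2,-1) = 0.000000; V(2,+0) = 9.080000; V(2,+1) = 63.000652; V(2,+2) = 148.843096
Backward induction: V(k, j) = exp(-r*dt) * [p_u * V(k+1, j+1) + p_m * V(k+1, j) + p_d * V(k+1, j-1)]
  V(1,-1) = exp(-r*dt) * [p_u*9.080000 + p_m*0.000000 + p_d*0.000000] = 1.174366
  V(1,+0) = exp(-r*dt) * [p_u*63.000652 + p_m*9.080000 + p_d*0.000000] = 14.192476
  V(1,+1) = exp(-r*dt) * [p_u*148.843096 + p_m*63.000652 + p_d*9.080000] = 63.035930
  V(0,+0) = exp(-r*dt) * [p_u*63.035930 + p_m*14.192476 + p_d*1.174366] = 17.839229


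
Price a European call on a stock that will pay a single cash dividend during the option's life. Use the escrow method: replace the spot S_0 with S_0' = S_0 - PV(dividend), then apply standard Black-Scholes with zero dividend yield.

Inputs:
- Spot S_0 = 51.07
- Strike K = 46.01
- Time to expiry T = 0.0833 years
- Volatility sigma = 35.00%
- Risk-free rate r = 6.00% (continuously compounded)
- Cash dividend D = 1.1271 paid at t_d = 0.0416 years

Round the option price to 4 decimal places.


PV(D) = D * exp(-r * t_d) = 1.1271 * 0.99750711 = 1.12429027
S_0' = S_0 - PV(D) = 51.0700 - 1.12429027 = 49.94570973
d1 = (ln(S_0'/K) + (r + sigma^2/2)*T) / (sigma*sqrt(T)) = 0.91250783
d2 = d1 - sigma*sqrt(T) = 0.81149174
exp(-rT) = 0.99501447
N(d1) = 0.81924927; N(d2) = 0.79145833
C = S_0' * N(d1) - K * exp(-rT) * N(d2) = 49.94570973 * 0.81924927 - 46.0100 * 0.99501447 * 0.79145833 = 4.6845

Answer: Price = 4.6845


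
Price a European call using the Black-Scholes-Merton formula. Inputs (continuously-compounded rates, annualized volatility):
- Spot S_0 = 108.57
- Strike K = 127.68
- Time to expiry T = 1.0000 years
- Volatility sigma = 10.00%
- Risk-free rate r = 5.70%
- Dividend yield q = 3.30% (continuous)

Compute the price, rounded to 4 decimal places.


Answer: Price = 0.4296

Derivation:
d1 = (ln(S/K) + (r - q + 0.5*sigma^2) * T) / (sigma * sqrt(T)) = -1.33132007
d2 = d1 - sigma * sqrt(T) = -1.43132007
exp(-rT) = 0.94459407; exp(-qT) = 0.96753856
C = S_0 * exp(-qT) * N(d1) - K * exp(-rT) * N(d2)
N(d1) = 0.09154186; N(d2) = 0.07616925
C = 108.5700 * 0.96753856 * 0.09154186 - 127.6800 * 0.94459407 * 0.07616925 = 0.4296


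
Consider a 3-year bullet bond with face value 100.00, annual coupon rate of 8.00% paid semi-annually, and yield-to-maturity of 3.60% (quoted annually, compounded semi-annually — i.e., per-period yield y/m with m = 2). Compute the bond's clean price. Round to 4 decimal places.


Answer: Price = 112.4068

Derivation:
Coupon per period c = face * coupon_rate / m = 4.000000
Periods per year m = 2; per-period yield y/m = 0.018000
Number of cashflows N = 6
Cashflows (t years, CF_t, discount factor 1/(1+y/m)^(m*t), PV):
  t = 0.5000: CF_t = 4.000000, DF = 0.982318, PV = 3.929273
  t = 1.0000: CF_t = 4.000000, DF = 0.964949, PV = 3.859797
  t = 1.5000: CF_t = 4.000000, DF = 0.947887, PV = 3.791549
  t = 2.0000: CF_t = 4.000000, DF = 0.931127, PV = 3.724508
  t = 2.5000: CF_t = 4.000000, DF = 0.914663, PV = 3.658652
  t = 3.0000: CF_t = 104.000000, DF = 0.898490, PV = 93.442978
Price P = sum_t PV_t = 112.406757


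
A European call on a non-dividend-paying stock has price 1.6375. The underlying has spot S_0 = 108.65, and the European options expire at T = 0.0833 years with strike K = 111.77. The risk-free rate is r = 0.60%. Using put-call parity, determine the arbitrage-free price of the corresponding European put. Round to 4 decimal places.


Answer: Put price = 4.7017

Derivation:
Put-call parity: C - P = S_0 * exp(-qT) - K * exp(-rT).
S_0 * exp(-qT) = 108.6500 * 1.00000000 = 108.65000000
K * exp(-rT) = 111.7700 * 0.99950032 = 111.71415131
P = C - S*exp(-qT) + K*exp(-rT)
P = 1.6375 - 108.65000000 + 111.71415131 = 4.7017


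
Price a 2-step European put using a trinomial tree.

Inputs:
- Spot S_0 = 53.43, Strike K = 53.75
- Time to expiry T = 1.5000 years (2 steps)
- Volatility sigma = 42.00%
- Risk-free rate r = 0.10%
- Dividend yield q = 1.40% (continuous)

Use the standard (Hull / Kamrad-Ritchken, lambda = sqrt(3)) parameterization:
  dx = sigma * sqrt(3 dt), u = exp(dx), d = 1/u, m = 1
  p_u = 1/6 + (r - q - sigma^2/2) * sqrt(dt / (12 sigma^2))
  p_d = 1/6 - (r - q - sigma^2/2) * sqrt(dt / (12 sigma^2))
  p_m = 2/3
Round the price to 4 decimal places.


Answer: Price = V(0,0) = 9.7824

Derivation:
dt = T/N = 0.750000; dx = sigma*sqrt(3*dt) = 0.630000
u = exp(dx) = 1.877611; d = 1/u = 0.532592
p_u = 0.106429, p_m = 0.666667, p_d = 0.226905
Discount per step: exp(-r*dt) = 0.999250
Stock lattice S(k, j) with j the centered position index:
  k=0: S(0,+0) = 53.4300
  k=1: S(1,-1) = 28.4564; S(1,+0) = 53.4300; S(1,+1) = 100.3207
  k=2: S(2,-2) = 15.1556; S(2,-1) = 28.4564; S(2,+0) = 53.4300; S(2,+1) = 100.3207; S(2,+2) = 188.3633
Terminal payoffs V(N, j) = max(K - S_T, 0):
  V(2,-2) = 38.594365; V(2,-1) = 25.293620; V(2,+0) = 0.320000; V(2,+1) = 0.000000; V(2,+2) = 0.000000
Backward induction: V(k, j) = exp(-r*dt) * [p_u * V(k+1, j+1) + p_m * V(k+1, j) + p_d * V(k+1, j-1)]
  V(1,-1) = exp(-r*dt) * [p_u*0.320000 + p_m*25.293620 + p_d*38.594365] = 25.634483
  V(1,+0) = exp(-r*dt) * [p_u*0.000000 + p_m*0.320000 + p_d*25.293620] = 5.948113
  V(1,+1) = exp(-r*dt) * [p_u*0.000000 + p_m*0.000000 + p_d*0.320000] = 0.072555
  V(0,+0) = exp(-r*dt) * [p_u*0.072555 + p_m*5.948113 + p_d*25.634483] = 9.782378


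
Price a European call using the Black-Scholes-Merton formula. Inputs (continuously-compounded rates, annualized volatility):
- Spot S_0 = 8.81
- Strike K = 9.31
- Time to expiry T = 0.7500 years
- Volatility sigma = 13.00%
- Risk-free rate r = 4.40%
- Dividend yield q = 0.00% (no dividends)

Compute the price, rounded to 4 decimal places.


d1 = (ln(S/K) + (r - q + 0.5*sigma^2) * T) / (sigma * sqrt(T)) = -0.14091034
d2 = d1 - sigma * sqrt(T) = -0.25349364
exp(-rT) = 0.96753856; exp(-qT) = 1.00000000
C = S_0 * exp(-qT) * N(d1) - K * exp(-rT) * N(d2)
N(d1) = 0.44397039; N(d2) = 0.39994339
C = 8.8100 * 1.00000000 * 0.44397039 - 9.3100 * 0.96753856 * 0.39994339 = 0.3088

Answer: Price = 0.3088


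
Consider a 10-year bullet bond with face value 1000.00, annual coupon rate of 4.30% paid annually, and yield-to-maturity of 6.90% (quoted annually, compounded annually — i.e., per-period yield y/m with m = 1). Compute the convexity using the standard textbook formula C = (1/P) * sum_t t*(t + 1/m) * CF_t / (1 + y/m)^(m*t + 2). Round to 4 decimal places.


Answer: Convexity = 72.7030

Derivation:
Coupon per period c = face * coupon_rate / m = 43.000000
Periods per year m = 1; per-period yield y/m = 0.069000
Number of cashflows N = 10
Cashflows (t years, CF_t, discount factor 1/(1+y/m)^(m*t), PV):
  t = 1.0000: CF_t = 43.000000, DF = 0.935454, PV = 40.224509
  t = 2.0000: CF_t = 43.000000, DF = 0.875074, PV = 37.628165
  t = 3.0000: CF_t = 43.000000, DF = 0.818591, PV = 35.199406
  t = 4.0000: CF_t = 43.000000, DF = 0.765754, PV = 32.927415
  t = 5.0000: CF_t = 43.000000, DF = 0.716327, PV = 30.802072
  t = 6.0000: CF_t = 43.000000, DF = 0.670091, PV = 28.813912
  t = 7.0000: CF_t = 43.000000, DF = 0.626839, PV = 26.954080
  t = 8.0000: CF_t = 43.000000, DF = 0.586379, PV = 25.214294
  t = 9.0000: CF_t = 43.000000, DF = 0.548530, PV = 23.586805
  t = 10.0000: CF_t = 1043.000000, DF = 0.513125, PV = 535.189096
Price P = sum_t PV_t = 816.539754
Convexity numerator sum_t t*(t + 1/m) * CF_t / (1+y/m)^(m*t + 2):
  t = 1.0000: term = 70.398813
  t = 2.0000: term = 197.564489
  t = 3.0000: term = 369.624862
  t = 4.0000: term = 576.278238
  t = 5.0000: term = 808.622411
  t = 6.0000: term = 1059.000352
  t = 7.0000: term = 1320.861056
  t = 8.0000: term = 1588.634171
  t = 9.0000: term = 1857.617132
  t = 10.0000: term = 51516.284280
Convexity = (1/P) * sum = 59364.885804 / 816.539754 = 72.702995


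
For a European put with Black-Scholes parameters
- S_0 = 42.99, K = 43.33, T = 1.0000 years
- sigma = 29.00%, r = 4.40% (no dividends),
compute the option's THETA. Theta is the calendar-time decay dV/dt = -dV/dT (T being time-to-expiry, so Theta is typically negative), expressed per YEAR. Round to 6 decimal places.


Answer: Theta = -1.470996

Derivation:
d1 = 0.2695596371; d2 = -0.0204403629
phi(d1) = 0.3847083623; exp(-qT) = 1.0000000000; exp(-rT) = 0.9569539575
Theta = -S*exp(-qT)*phi(d1)*sigma/(2*sqrt(T)) + r*K*exp(-rT)*N(-d2) - q*S*exp(-qT)*N(-d1)
N(-d1) = 0.3937495280; N(-d2) = 0.5081539572; sqrt(T) = 1.0000000000
Term 1 = -42.9900 * 1.0000000000 * 0.3847083623 * 0.2900 / (2 * 1.0000000000) = -2.3980988118
Term 2 = 0.0440 * 43.3300 * 0.9569539575 * 0.5081539572 = 0.9271024319
Term 3 = 0 (no dividend yield, q = 0)
Theta = -2.3980988118 + (0.9271024319) + (0.0000000000) = -1.470996


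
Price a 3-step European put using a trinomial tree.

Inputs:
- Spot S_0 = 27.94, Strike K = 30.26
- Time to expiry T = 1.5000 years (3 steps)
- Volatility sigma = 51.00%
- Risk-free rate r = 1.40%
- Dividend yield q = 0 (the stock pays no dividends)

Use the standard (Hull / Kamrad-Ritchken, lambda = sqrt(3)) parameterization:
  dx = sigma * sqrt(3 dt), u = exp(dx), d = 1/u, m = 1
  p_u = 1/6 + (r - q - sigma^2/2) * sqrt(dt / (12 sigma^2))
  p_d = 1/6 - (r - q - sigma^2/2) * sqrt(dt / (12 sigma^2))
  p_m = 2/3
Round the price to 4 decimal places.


dt = T/N = 0.500000; dx = sigma*sqrt(3*dt) = 0.624620
u = exp(dx) = 1.867536; d = 1/u = 0.535465
p_u = 0.120218, p_m = 0.666667, p_d = 0.213115
Discount per step: exp(-r*dt) = 0.993024
Stock lattice S(k, j) with j the centered position index:
  k=0: S(0,+0) = 27.9400
  k=1: S(1,-1) = 14.9609; S(1,+0) = 27.9400; S(1,+1) = 52.1790
  k=2: S(2,-2) = 8.0110; S(2,-1) = 14.9609; S(2,+0) = 27.9400; S(2,+1) = 52.1790; S(2,+2) = 97.4461
  k=3: S(3,-3) = 4.2896; S(3,-2) = 8.0110; S(3,-1) = 14.9609; S(3,+0) = 27.9400; S(3,+1) = 52.1790; S(3,+2) = 97.4461; S(3,+3) = 181.9840
Terminal payoffs V(N, j) = max(K - S_T, 0):
  V(3,-3) = 25.970373; V(3,-2) = 22.248968; V(3,-1) = 15.299110; V(3,+0) = 2.320000; V(3,+1) = 0.000000; V(3,+2) = 0.000000; V(3,+3) = 0.000000
Backward induction: V(k, j) = exp(-r*dt) * [p_u * V(k+1, j+1) + p_m * V(k+1, j) + p_d * V(k+1, j-1)]
  V(2,-2) = exp(-r*dt) * [p_u*15.299110 + p_m*22.248968 + p_d*25.970373] = 22.051651
  V(2,-1) = exp(-r*dt) * [p_u*2.320000 + p_m*15.299110 + p_d*22.248968] = 15.113733
  V(2,+0) = exp(-r*dt) * [p_u*0.000000 + p_m*2.320000 + p_d*15.299110] = 4.773603
  V(2,+1) = exp(-r*dt) * [p_u*0.000000 + p_m*0.000000 + p_d*2.320000] = 0.490978
  V(2,+2) = exp(-r*dt) * [p_u*0.000000 + p_m*0.000000 + p_d*0.000000] = 0.000000
  V(1,-1) = exp(-r*dt) * [p_u*4.773603 + p_m*15.113733 + p_d*22.051651] = 15.242163
  V(1,+0) = exp(-r*dt) * [p_u*0.490978 + p_m*4.773603 + p_d*15.113733] = 6.417310
  V(1,+1) = exp(-r*dt) * [p_u*0.000000 + p_m*0.490978 + p_d*4.773603] = 1.335265
  V(0,+0) = exp(-r*dt) * [p_u*1.335265 + p_m*6.417310 + p_d*15.242163] = 7.633441

Answer: Price = V(0,0) = 7.6334


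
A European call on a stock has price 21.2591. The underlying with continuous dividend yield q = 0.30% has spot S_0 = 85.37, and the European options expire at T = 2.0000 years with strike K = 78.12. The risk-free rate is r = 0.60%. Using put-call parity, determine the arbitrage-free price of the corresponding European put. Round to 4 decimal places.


Answer: Put price = 13.5879

Derivation:
Put-call parity: C - P = S_0 * exp(-qT) - K * exp(-rT).
S_0 * exp(-qT) = 85.3700 * 0.99401796 = 84.85931359
K * exp(-rT) = 78.1200 * 0.98807171 = 77.18816221
P = C - S*exp(-qT) + K*exp(-rT)
P = 21.2591 - 84.85931359 + 77.18816221 = 13.5879


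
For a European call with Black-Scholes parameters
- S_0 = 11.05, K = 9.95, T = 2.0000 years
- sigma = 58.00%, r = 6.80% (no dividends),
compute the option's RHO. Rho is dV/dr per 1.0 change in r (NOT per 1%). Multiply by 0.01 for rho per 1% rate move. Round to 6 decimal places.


Answer: Rho = 7.879462

Derivation:
d1 = 0.7037637227; d2 = -0.1164801435
phi(d1) = 0.3114301443; exp(-qT) = 1.0000000000; exp(-rT) = 0.8728426325
N(d2) = 0.4536360111
Rho = K*T*exp(-rT)*N(d2) = 9.9500 * 2.0000 * 0.8728426325 * 0.4536360111 = 7.879462


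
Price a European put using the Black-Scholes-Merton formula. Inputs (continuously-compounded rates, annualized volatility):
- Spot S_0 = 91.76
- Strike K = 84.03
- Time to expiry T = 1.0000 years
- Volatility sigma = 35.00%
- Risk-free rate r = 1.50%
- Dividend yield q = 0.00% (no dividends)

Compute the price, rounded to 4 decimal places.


Answer: Price = 8.1484

Derivation:
d1 = (ln(S/K) + (r - q + 0.5*sigma^2) * T) / (sigma * sqrt(T)) = 0.46929313
d2 = d1 - sigma * sqrt(T) = 0.11929313
exp(-rT) = 0.98511194; exp(-qT) = 1.00000000
P = K * exp(-rT) * N(-d2) - S_0 * exp(-qT) * N(-d1)
N(-d1) = 0.31943006; N(-d2) = 0.45252156
P = 84.0300 * 0.98511194 * 0.45252156 - 91.7600 * 1.00000000 * 0.31943006 = 8.1484


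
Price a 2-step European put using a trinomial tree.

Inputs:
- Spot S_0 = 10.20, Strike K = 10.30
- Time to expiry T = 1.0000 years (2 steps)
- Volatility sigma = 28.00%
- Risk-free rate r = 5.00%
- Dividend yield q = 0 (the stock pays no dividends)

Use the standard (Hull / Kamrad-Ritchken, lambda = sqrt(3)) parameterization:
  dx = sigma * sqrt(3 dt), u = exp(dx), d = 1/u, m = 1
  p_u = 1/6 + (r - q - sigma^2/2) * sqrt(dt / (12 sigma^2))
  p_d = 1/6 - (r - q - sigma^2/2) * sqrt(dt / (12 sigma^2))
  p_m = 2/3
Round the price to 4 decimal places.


dt = T/N = 0.500000; dx = sigma*sqrt(3*dt) = 0.342929
u = exp(dx) = 1.409068; d = 1/u = 0.709689
p_u = 0.174540, p_m = 0.666667, p_d = 0.158793
Discount per step: exp(-r*dt) = 0.975310
Stock lattice S(k, j) with j the centered position index:
  k=0: S(0,+0) = 10.2000
  k=1: S(1,-1) = 7.2388; S(1,+0) = 10.2000; S(1,+1) = 14.3725
  k=2: S(2,-2) = 5.1373; S(2,-1) = 7.2388; S(2,+0) = 10.2000; S(2,+1) = 14.3725; S(2,+2) = 20.2518
Terminal payoffs V(N, j) = max(K - S_T, 0):
  V(2,-2) = 5.162685; V(2,-1) = 3.061173; V(2,+0) = 0.100000; V(2,+1) = 0.000000; V(2,+2) = 0.000000
Backward induction: V(k, j) = exp(-r*dt) * [p_u * V(k+1, j+1) + p_m * V(k+1, j) + p_d * V(k+1, j-1)]
  V(1,-1) = exp(-r*dt) * [p_u*0.100000 + p_m*3.061173 + p_d*5.162685] = 2.806977
  V(1,+0) = exp(-r*dt) * [p_u*0.000000 + p_m*0.100000 + p_d*3.061173] = 0.539113
  V(1,+1) = exp(-r*dt) * [p_u*0.000000 + p_m*0.000000 + p_d*0.100000] = 0.015487
  V(0,+0) = exp(-r*dt) * [p_u*0.015487 + p_m*0.539113 + p_d*2.806977] = 0.787895

Answer: Price = V(0,0) = 0.7879


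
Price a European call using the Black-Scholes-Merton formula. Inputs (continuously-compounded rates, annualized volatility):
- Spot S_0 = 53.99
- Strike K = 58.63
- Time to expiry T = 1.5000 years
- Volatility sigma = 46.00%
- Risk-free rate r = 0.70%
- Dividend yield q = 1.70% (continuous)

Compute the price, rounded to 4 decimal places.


Answer: Price = 9.7567

Derivation:
d1 = (ln(S/K) + (r - q + 0.5*sigma^2) * T) / (sigma * sqrt(T)) = 0.10872244
d2 = d1 - sigma * sqrt(T) = -0.45466020
exp(-rT) = 0.98955493; exp(-qT) = 0.97482238
C = S_0 * exp(-qT) * N(d1) - K * exp(-rT) * N(d2)
N(d1) = 0.54328868; N(d2) = 0.32467686
C = 53.9900 * 0.97482238 * 0.54328868 - 58.6300 * 0.98955493 * 0.32467686 = 9.7567


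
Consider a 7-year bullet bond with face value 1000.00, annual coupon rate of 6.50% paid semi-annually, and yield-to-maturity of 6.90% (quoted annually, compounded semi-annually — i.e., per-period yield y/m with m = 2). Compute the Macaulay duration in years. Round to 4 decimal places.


Coupon per period c = face * coupon_rate / m = 32.500000
Periods per year m = 2; per-period yield y/m = 0.034500
Number of cashflows N = 14
Cashflows (t years, CF_t, discount factor 1/(1+y/m)^(m*t), PV):
  t = 0.5000: CF_t = 32.500000, DF = 0.966651, PV = 31.416143
  t = 1.0000: CF_t = 32.500000, DF = 0.934413, PV = 30.368432
  t = 1.5000: CF_t = 32.500000, DF = 0.903251, PV = 29.355662
  t = 2.0000: CF_t = 32.500000, DF = 0.873128, PV = 28.376667
  t = 2.5000: CF_t = 32.500000, DF = 0.844010, PV = 27.430321
  t = 3.0000: CF_t = 32.500000, DF = 0.815863, PV = 26.515535
  t = 3.5000: CF_t = 32.500000, DF = 0.788654, PV = 25.631256
  t = 4.0000: CF_t = 32.500000, DF = 0.762353, PV = 24.776468
  t = 4.5000: CF_t = 32.500000, DF = 0.736929, PV = 23.950187
  t = 5.0000: CF_t = 32.500000, DF = 0.712353, PV = 23.151461
  t = 5.5000: CF_t = 32.500000, DF = 0.688596, PV = 22.379373
  t = 6.0000: CF_t = 32.500000, DF = 0.665632, PV = 21.633033
  t = 6.5000: CF_t = 32.500000, DF = 0.643433, PV = 20.911584
  t = 7.0000: CF_t = 1032.500000, DF = 0.621975, PV = 642.189396
Price P = sum_t PV_t = 978.085519
Macaulay numerator sum_t t * PV_t:
  t * PV_t at t = 0.5000: 15.708072
  t * PV_t at t = 1.0000: 30.368432
  t * PV_t at t = 1.5000: 44.033493
  t * PV_t at t = 2.0000: 56.753334
  t * PV_t at t = 2.5000: 68.575802
  t * PV_t at t = 3.0000: 79.546604
  t * PV_t at t = 3.5000: 89.709398
  t * PV_t at t = 4.0000: 99.105873
  t * PV_t at t = 4.5000: 107.775841
  t * PV_t at t = 5.0000: 115.757307
  t * PV_t at t = 5.5000: 123.086552
  t * PV_t at t = 6.0000: 129.798200
  t * PV_t at t = 6.5000: 135.925294
  t * PV_t at t = 7.0000: 4495.325774
Macaulay duration D = (sum_t t * PV_t) / P = 5591.469976 / 978.085519 = 5.716750

Answer: Macaulay duration = 5.7167 years


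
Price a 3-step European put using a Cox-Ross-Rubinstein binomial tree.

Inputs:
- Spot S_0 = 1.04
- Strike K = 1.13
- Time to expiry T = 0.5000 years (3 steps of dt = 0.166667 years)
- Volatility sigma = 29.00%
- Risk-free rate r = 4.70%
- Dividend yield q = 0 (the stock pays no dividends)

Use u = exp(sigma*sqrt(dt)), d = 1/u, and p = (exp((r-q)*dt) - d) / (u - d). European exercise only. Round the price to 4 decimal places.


Answer: Price = V(0,0) = 0.1229

Derivation:
dt = T/N = 0.166667
u = exp(sigma*sqrt(dt)) = 1.125685; d = 1/u = 0.888348
p = (exp((r-q)*dt) - d) / (u - d) = 0.503571
Discount per step: exp(-r*dt) = 0.992197
Stock lattice S(k, i) with i counting down-moves:
  k=0: S(0,0) = 1.0400
  k=1: S(1,0) = 1.1707; S(1,1) = 0.9239
  k=2: S(2,0) = 1.3179; S(2,1) = 1.0400; S(2,2) = 0.8207
  k=3: S(3,0) = 1.4835; S(3,1) = 1.1707; S(3,2) = 0.9239; S(3,3) = 0.7291
Terminal payoffs V(N, i) = max(K - S_T, 0):
  V(3,0) = 0.000000; V(3,1) = 0.000000; V(3,2) = 0.206118; V(3,3) = 0.400908
Backward induction: V(k, i) = exp(-r*dt) * [p * V(k+1, i) + (1-p) * V(k+1, i+1)].
  V(2,0) = exp(-r*dt) * [p*0.000000 + (1-p)*0.000000] = 0.000000
  V(2,1) = exp(-r*dt) * [p*0.000000 + (1-p)*0.206118] = 0.101525
  V(2,2) = exp(-r*dt) * [p*0.206118 + (1-p)*0.400908] = 0.300455
  V(1,0) = exp(-r*dt) * [p*0.000000 + (1-p)*0.101525] = 0.050007
  V(1,1) = exp(-r*dt) * [p*0.101525 + (1-p)*0.300455] = 0.198717
  V(0,0) = exp(-r*dt) * [p*0.050007 + (1-p)*0.198717] = 0.122864


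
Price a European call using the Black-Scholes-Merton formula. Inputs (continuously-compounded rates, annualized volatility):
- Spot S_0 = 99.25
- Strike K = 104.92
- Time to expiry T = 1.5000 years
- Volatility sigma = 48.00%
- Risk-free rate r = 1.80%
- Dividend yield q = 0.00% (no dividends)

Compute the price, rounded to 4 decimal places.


d1 = (ln(S/K) + (r - q + 0.5*sigma^2) * T) / (sigma * sqrt(T)) = 0.24536363
d2 = d1 - sigma * sqrt(T) = -0.34251391
exp(-rT) = 0.97336124; exp(-qT) = 1.00000000
C = S_0 * exp(-qT) * N(d1) - K * exp(-rT) * N(d2)
N(d1) = 0.59691255; N(d2) = 0.36598209
C = 99.2500 * 1.00000000 * 0.59691255 - 104.9200 * 0.97336124 * 0.36598209 = 21.8676

Answer: Price = 21.8676


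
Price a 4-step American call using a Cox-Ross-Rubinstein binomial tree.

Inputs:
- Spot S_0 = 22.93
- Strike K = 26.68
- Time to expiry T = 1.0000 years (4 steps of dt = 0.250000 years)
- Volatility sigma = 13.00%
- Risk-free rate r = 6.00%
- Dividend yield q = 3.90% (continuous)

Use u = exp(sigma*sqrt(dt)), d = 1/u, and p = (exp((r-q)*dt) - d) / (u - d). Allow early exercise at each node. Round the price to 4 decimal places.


Answer: Price = V(0,0) = 0.2175

Derivation:
dt = T/N = 0.250000
u = exp(sigma*sqrt(dt)) = 1.067159; d = 1/u = 0.937067
p = (exp((r-q)*dt) - d) / (u - d) = 0.524218
Discount per step: exp(-r*dt) = 0.985112
Stock lattice S(k, i) with i counting down-moves:
  k=0: S(0,0) = 22.9300
  k=1: S(1,0) = 24.4700; S(1,1) = 21.4870
  k=2: S(2,0) = 26.1133; S(2,1) = 22.9300; S(2,2) = 20.1347
  k=3: S(3,0) = 27.8671; S(3,1) = 24.4700; S(3,2) = 21.4870; S(3,3) = 18.8676
  k=4: S(4,0) = 29.7386; S(4,1) = 26.1133; S(4,2) = 22.9300; S(4,3) = 20.1347; S(4,4) = 17.6802
Terminal payoffs V(N, i) = max(S_T - K, 0):
  V(4,0) = 3.058607; V(4,1) = 0.000000; V(4,2) = 0.000000; V(4,3) = 0.000000; V(4,4) = 0.000000
Backward induction: V(k, i) = exp(-r*dt) * [p * V(k+1, i) + (1-p) * V(k+1, i+1)]; then take max(V_cont, immediate exercise) for American.
  V(3,0) = exp(-r*dt) * [p*3.058607 + (1-p)*0.000000] = 1.579506; exercise = 1.187081; V(3,0) = max -> 1.579506
  V(3,1) = exp(-r*dt) * [p*0.000000 + (1-p)*0.000000] = 0.000000; exercise = 0.000000; V(3,1) = max -> 0.000000
  V(3,2) = exp(-r*dt) * [p*0.000000 + (1-p)*0.000000] = 0.000000; exercise = 0.000000; V(3,2) = max -> 0.000000
  V(3,3) = exp(-r*dt) * [p*0.000000 + (1-p)*0.000000] = 0.000000; exercise = 0.000000; V(3,3) = max -> 0.000000
  V(2,0) = exp(-r*dt) * [p*1.579506 + (1-p)*0.000000] = 0.815678; exercise = 0.000000; V(2,0) = max -> 0.815678
  V(2,1) = exp(-r*dt) * [p*0.000000 + (1-p)*0.000000] = 0.000000; exercise = 0.000000; V(2,1) = max -> 0.000000
  V(2,2) = exp(-r*dt) * [p*0.000000 + (1-p)*0.000000] = 0.000000; exercise = 0.000000; V(2,2) = max -> 0.000000
  V(1,0) = exp(-r*dt) * [p*0.815678 + (1-p)*0.000000] = 0.421227; exercise = 0.000000; V(1,0) = max -> 0.421227
  V(1,1) = exp(-r*dt) * [p*0.000000 + (1-p)*0.000000] = 0.000000; exercise = 0.000000; V(1,1) = max -> 0.000000
  V(0,0) = exp(-r*dt) * [p*0.421227 + (1-p)*0.000000] = 0.217527; exercise = 0.000000; V(0,0) = max -> 0.217527


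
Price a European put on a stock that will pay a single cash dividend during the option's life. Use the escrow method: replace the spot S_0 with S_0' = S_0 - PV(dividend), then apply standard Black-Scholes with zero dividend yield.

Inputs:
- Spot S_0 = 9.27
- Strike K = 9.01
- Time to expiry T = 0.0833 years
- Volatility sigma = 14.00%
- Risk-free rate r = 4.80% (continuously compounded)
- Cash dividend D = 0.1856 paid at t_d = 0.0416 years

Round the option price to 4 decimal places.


Answer: Price = 0.0968

Derivation:
PV(D) = D * exp(-r * t_d) = 0.1856 * 0.99800519 = 0.18522976
S_0' = S_0 - PV(D) = 9.2700 - 0.18522976 = 9.08477024
d1 = (ln(S_0'/K) + (r + sigma^2/2)*T) / (sigma*sqrt(T)) = 0.32368803
d2 = d1 - sigma*sqrt(T) = 0.28328160
exp(-rT) = 0.99600958
N(-d1) = 0.37308712; N(-d2) = 0.38848049
P = K * exp(-rT) * N(-d2) - S_0' * N(-d1) = 9.0100 * 0.99600958 * 0.38848049 - 9.08477024 * 0.37308712 = 0.0968


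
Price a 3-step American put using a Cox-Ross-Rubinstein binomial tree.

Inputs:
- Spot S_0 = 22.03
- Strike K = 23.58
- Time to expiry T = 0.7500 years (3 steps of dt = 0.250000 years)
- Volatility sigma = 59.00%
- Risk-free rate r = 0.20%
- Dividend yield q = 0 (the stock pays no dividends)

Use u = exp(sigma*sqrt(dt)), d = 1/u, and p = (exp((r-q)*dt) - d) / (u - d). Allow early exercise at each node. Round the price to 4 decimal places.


dt = T/N = 0.250000
u = exp(sigma*sqrt(dt)) = 1.343126; d = 1/u = 0.744532
p = (exp((r-q)*dt) - d) / (u - d) = 0.427616
Discount per step: exp(-r*dt) = 0.999500
Stock lattice S(k, i) with i counting down-moves:
  k=0: S(0,0) = 22.0300
  k=1: S(1,0) = 29.5891; S(1,1) = 16.4020
  k=2: S(2,0) = 39.7419; S(2,1) = 22.0300; S(2,2) = 12.2118
  k=3: S(3,0) = 53.3783; S(3,1) = 29.5891; S(3,2) = 16.4020; S(3,3) = 9.0921
Terminal payoffs V(N, i) = max(K - S_T, 0):
  V(3,0) = 0.000000; V(3,1) = 0.000000; V(3,2) = 7.177969; V(3,3) = 14.487907
Backward induction: V(k, i) = exp(-r*dt) * [p * V(k+1, i) + (1-p) * V(k+1, i+1)]; then take max(V_cont, immediate exercise) for American.
  V(2,0) = exp(-r*dt) * [p*0.000000 + (1-p)*0.000000] = 0.000000; exercise = 0.000000; V(2,0) = max -> 0.000000
  V(2,1) = exp(-r*dt) * [p*0.000000 + (1-p)*7.177969] = 4.106503; exercise = 1.550000; V(2,1) = max -> 4.106503
  V(2,2) = exp(-r*dt) * [p*7.177969 + (1-p)*14.487907] = 11.356383; exercise = 11.368170; V(2,2) = max -> 11.368170
  V(1,0) = exp(-r*dt) * [p*0.000000 + (1-p)*4.106503] = 2.349323; exercise = 0.000000; V(1,0) = max -> 2.349323
  V(1,1) = exp(-r*dt) * [p*4.106503 + (1-p)*11.368170] = 8.258836; exercise = 7.177969; V(1,1) = max -> 8.258836
  V(0,0) = exp(-r*dt) * [p*2.349323 + (1-p)*8.258836] = 5.728970; exercise = 1.550000; V(0,0) = max -> 5.728970

Answer: Price = V(0,0) = 5.7290
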